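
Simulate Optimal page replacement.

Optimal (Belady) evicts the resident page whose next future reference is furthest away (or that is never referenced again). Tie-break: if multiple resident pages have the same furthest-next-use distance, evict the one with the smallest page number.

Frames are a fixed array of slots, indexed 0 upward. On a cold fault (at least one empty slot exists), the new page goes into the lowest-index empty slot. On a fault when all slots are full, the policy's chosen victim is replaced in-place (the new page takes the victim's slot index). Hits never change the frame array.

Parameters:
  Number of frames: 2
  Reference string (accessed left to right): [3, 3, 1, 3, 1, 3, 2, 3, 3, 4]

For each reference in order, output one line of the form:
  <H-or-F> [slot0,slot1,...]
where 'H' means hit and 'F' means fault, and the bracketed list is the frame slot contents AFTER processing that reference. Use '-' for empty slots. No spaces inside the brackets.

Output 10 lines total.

F [3,-]
H [3,-]
F [3,1]
H [3,1]
H [3,1]
H [3,1]
F [3,2]
H [3,2]
H [3,2]
F [3,4]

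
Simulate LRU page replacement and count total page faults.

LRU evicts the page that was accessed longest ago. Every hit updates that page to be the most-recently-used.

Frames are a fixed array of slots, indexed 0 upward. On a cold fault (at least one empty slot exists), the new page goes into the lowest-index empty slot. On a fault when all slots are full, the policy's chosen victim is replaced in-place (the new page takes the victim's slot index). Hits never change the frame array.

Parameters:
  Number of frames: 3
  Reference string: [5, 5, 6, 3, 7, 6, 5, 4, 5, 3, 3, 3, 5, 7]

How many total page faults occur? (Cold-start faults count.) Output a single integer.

Answer: 8

Derivation:
Step 0: ref 5 → FAULT, frames=[5,-,-]
Step 1: ref 5 → HIT, frames=[5,-,-]
Step 2: ref 6 → FAULT, frames=[5,6,-]
Step 3: ref 3 → FAULT, frames=[5,6,3]
Step 4: ref 7 → FAULT (evict 5), frames=[7,6,3]
Step 5: ref 6 → HIT, frames=[7,6,3]
Step 6: ref 5 → FAULT (evict 3), frames=[7,6,5]
Step 7: ref 4 → FAULT (evict 7), frames=[4,6,5]
Step 8: ref 5 → HIT, frames=[4,6,5]
Step 9: ref 3 → FAULT (evict 6), frames=[4,3,5]
Step 10: ref 3 → HIT, frames=[4,3,5]
Step 11: ref 3 → HIT, frames=[4,3,5]
Step 12: ref 5 → HIT, frames=[4,3,5]
Step 13: ref 7 → FAULT (evict 4), frames=[7,3,5]
Total faults: 8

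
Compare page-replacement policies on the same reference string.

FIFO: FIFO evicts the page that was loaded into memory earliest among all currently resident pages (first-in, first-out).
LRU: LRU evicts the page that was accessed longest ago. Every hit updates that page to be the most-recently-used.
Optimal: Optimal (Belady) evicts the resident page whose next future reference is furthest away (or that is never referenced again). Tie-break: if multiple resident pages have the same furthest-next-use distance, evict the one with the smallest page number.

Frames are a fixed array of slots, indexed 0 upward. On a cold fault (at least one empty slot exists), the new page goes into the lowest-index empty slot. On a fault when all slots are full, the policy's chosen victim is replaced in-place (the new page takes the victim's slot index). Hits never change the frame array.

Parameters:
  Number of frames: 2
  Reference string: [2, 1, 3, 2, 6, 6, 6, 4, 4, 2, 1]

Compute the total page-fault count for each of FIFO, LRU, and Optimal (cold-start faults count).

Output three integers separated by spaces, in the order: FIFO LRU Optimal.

Answer: 8 8 6

Derivation:
--- FIFO ---
  step 0: ref 2 -> FAULT, frames=[2,-] (faults so far: 1)
  step 1: ref 1 -> FAULT, frames=[2,1] (faults so far: 2)
  step 2: ref 3 -> FAULT, evict 2, frames=[3,1] (faults so far: 3)
  step 3: ref 2 -> FAULT, evict 1, frames=[3,2] (faults so far: 4)
  step 4: ref 6 -> FAULT, evict 3, frames=[6,2] (faults so far: 5)
  step 5: ref 6 -> HIT, frames=[6,2] (faults so far: 5)
  step 6: ref 6 -> HIT, frames=[6,2] (faults so far: 5)
  step 7: ref 4 -> FAULT, evict 2, frames=[6,4] (faults so far: 6)
  step 8: ref 4 -> HIT, frames=[6,4] (faults so far: 6)
  step 9: ref 2 -> FAULT, evict 6, frames=[2,4] (faults so far: 7)
  step 10: ref 1 -> FAULT, evict 4, frames=[2,1] (faults so far: 8)
  FIFO total faults: 8
--- LRU ---
  step 0: ref 2 -> FAULT, frames=[2,-] (faults so far: 1)
  step 1: ref 1 -> FAULT, frames=[2,1] (faults so far: 2)
  step 2: ref 3 -> FAULT, evict 2, frames=[3,1] (faults so far: 3)
  step 3: ref 2 -> FAULT, evict 1, frames=[3,2] (faults so far: 4)
  step 4: ref 6 -> FAULT, evict 3, frames=[6,2] (faults so far: 5)
  step 5: ref 6 -> HIT, frames=[6,2] (faults so far: 5)
  step 6: ref 6 -> HIT, frames=[6,2] (faults so far: 5)
  step 7: ref 4 -> FAULT, evict 2, frames=[6,4] (faults so far: 6)
  step 8: ref 4 -> HIT, frames=[6,4] (faults so far: 6)
  step 9: ref 2 -> FAULT, evict 6, frames=[2,4] (faults so far: 7)
  step 10: ref 1 -> FAULT, evict 4, frames=[2,1] (faults so far: 8)
  LRU total faults: 8
--- Optimal ---
  step 0: ref 2 -> FAULT, frames=[2,-] (faults so far: 1)
  step 1: ref 1 -> FAULT, frames=[2,1] (faults so far: 2)
  step 2: ref 3 -> FAULT, evict 1, frames=[2,3] (faults so far: 3)
  step 3: ref 2 -> HIT, frames=[2,3] (faults so far: 3)
  step 4: ref 6 -> FAULT, evict 3, frames=[2,6] (faults so far: 4)
  step 5: ref 6 -> HIT, frames=[2,6] (faults so far: 4)
  step 6: ref 6 -> HIT, frames=[2,6] (faults so far: 4)
  step 7: ref 4 -> FAULT, evict 6, frames=[2,4] (faults so far: 5)
  step 8: ref 4 -> HIT, frames=[2,4] (faults so far: 5)
  step 9: ref 2 -> HIT, frames=[2,4] (faults so far: 5)
  step 10: ref 1 -> FAULT, evict 2, frames=[1,4] (faults so far: 6)
  Optimal total faults: 6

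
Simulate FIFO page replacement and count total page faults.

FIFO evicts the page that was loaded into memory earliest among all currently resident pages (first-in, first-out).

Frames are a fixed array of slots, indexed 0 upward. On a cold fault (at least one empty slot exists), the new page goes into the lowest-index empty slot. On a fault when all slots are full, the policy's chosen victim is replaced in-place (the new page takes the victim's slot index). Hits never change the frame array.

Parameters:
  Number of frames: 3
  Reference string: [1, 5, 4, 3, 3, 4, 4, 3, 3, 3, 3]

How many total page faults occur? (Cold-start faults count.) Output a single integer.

Step 0: ref 1 → FAULT, frames=[1,-,-]
Step 1: ref 5 → FAULT, frames=[1,5,-]
Step 2: ref 4 → FAULT, frames=[1,5,4]
Step 3: ref 3 → FAULT (evict 1), frames=[3,5,4]
Step 4: ref 3 → HIT, frames=[3,5,4]
Step 5: ref 4 → HIT, frames=[3,5,4]
Step 6: ref 4 → HIT, frames=[3,5,4]
Step 7: ref 3 → HIT, frames=[3,5,4]
Step 8: ref 3 → HIT, frames=[3,5,4]
Step 9: ref 3 → HIT, frames=[3,5,4]
Step 10: ref 3 → HIT, frames=[3,5,4]
Total faults: 4

Answer: 4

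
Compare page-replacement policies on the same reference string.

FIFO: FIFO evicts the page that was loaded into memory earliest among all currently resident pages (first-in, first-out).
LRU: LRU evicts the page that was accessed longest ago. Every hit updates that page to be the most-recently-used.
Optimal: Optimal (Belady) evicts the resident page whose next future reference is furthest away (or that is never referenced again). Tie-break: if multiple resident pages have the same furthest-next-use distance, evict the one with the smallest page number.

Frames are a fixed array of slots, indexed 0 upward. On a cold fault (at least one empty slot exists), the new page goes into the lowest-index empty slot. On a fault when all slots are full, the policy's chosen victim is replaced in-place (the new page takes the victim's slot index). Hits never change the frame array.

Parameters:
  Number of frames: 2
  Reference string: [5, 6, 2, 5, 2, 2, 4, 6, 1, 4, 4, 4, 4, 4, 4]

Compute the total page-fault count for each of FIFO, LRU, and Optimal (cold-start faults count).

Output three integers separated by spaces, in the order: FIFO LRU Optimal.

--- FIFO ---
  step 0: ref 5 -> FAULT, frames=[5,-] (faults so far: 1)
  step 1: ref 6 -> FAULT, frames=[5,6] (faults so far: 2)
  step 2: ref 2 -> FAULT, evict 5, frames=[2,6] (faults so far: 3)
  step 3: ref 5 -> FAULT, evict 6, frames=[2,5] (faults so far: 4)
  step 4: ref 2 -> HIT, frames=[2,5] (faults so far: 4)
  step 5: ref 2 -> HIT, frames=[2,5] (faults so far: 4)
  step 6: ref 4 -> FAULT, evict 2, frames=[4,5] (faults so far: 5)
  step 7: ref 6 -> FAULT, evict 5, frames=[4,6] (faults so far: 6)
  step 8: ref 1 -> FAULT, evict 4, frames=[1,6] (faults so far: 7)
  step 9: ref 4 -> FAULT, evict 6, frames=[1,4] (faults so far: 8)
  step 10: ref 4 -> HIT, frames=[1,4] (faults so far: 8)
  step 11: ref 4 -> HIT, frames=[1,4] (faults so far: 8)
  step 12: ref 4 -> HIT, frames=[1,4] (faults so far: 8)
  step 13: ref 4 -> HIT, frames=[1,4] (faults so far: 8)
  step 14: ref 4 -> HIT, frames=[1,4] (faults so far: 8)
  FIFO total faults: 8
--- LRU ---
  step 0: ref 5 -> FAULT, frames=[5,-] (faults so far: 1)
  step 1: ref 6 -> FAULT, frames=[5,6] (faults so far: 2)
  step 2: ref 2 -> FAULT, evict 5, frames=[2,6] (faults so far: 3)
  step 3: ref 5 -> FAULT, evict 6, frames=[2,5] (faults so far: 4)
  step 4: ref 2 -> HIT, frames=[2,5] (faults so far: 4)
  step 5: ref 2 -> HIT, frames=[2,5] (faults so far: 4)
  step 6: ref 4 -> FAULT, evict 5, frames=[2,4] (faults so far: 5)
  step 7: ref 6 -> FAULT, evict 2, frames=[6,4] (faults so far: 6)
  step 8: ref 1 -> FAULT, evict 4, frames=[6,1] (faults so far: 7)
  step 9: ref 4 -> FAULT, evict 6, frames=[4,1] (faults so far: 8)
  step 10: ref 4 -> HIT, frames=[4,1] (faults so far: 8)
  step 11: ref 4 -> HIT, frames=[4,1] (faults so far: 8)
  step 12: ref 4 -> HIT, frames=[4,1] (faults so far: 8)
  step 13: ref 4 -> HIT, frames=[4,1] (faults so far: 8)
  step 14: ref 4 -> HIT, frames=[4,1] (faults so far: 8)
  LRU total faults: 8
--- Optimal ---
  step 0: ref 5 -> FAULT, frames=[5,-] (faults so far: 1)
  step 1: ref 6 -> FAULT, frames=[5,6] (faults so far: 2)
  step 2: ref 2 -> FAULT, evict 6, frames=[5,2] (faults so far: 3)
  step 3: ref 5 -> HIT, frames=[5,2] (faults so far: 3)
  step 4: ref 2 -> HIT, frames=[5,2] (faults so far: 3)
  step 5: ref 2 -> HIT, frames=[5,2] (faults so far: 3)
  step 6: ref 4 -> FAULT, evict 2, frames=[5,4] (faults so far: 4)
  step 7: ref 6 -> FAULT, evict 5, frames=[6,4] (faults so far: 5)
  step 8: ref 1 -> FAULT, evict 6, frames=[1,4] (faults so far: 6)
  step 9: ref 4 -> HIT, frames=[1,4] (faults so far: 6)
  step 10: ref 4 -> HIT, frames=[1,4] (faults so far: 6)
  step 11: ref 4 -> HIT, frames=[1,4] (faults so far: 6)
  step 12: ref 4 -> HIT, frames=[1,4] (faults so far: 6)
  step 13: ref 4 -> HIT, frames=[1,4] (faults so far: 6)
  step 14: ref 4 -> HIT, frames=[1,4] (faults so far: 6)
  Optimal total faults: 6

Answer: 8 8 6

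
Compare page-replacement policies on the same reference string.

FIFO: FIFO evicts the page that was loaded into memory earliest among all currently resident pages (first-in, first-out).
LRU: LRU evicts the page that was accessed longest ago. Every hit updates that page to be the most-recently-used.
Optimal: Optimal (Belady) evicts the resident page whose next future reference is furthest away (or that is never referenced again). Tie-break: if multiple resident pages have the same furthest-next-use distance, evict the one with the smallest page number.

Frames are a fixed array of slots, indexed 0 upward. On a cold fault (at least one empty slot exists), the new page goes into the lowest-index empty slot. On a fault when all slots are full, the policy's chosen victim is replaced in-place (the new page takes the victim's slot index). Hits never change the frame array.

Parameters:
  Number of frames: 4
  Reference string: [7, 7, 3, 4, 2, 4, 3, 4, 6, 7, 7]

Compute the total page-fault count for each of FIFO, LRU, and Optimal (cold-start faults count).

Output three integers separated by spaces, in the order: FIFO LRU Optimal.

Answer: 6 6 5

Derivation:
--- FIFO ---
  step 0: ref 7 -> FAULT, frames=[7,-,-,-] (faults so far: 1)
  step 1: ref 7 -> HIT, frames=[7,-,-,-] (faults so far: 1)
  step 2: ref 3 -> FAULT, frames=[7,3,-,-] (faults so far: 2)
  step 3: ref 4 -> FAULT, frames=[7,3,4,-] (faults so far: 3)
  step 4: ref 2 -> FAULT, frames=[7,3,4,2] (faults so far: 4)
  step 5: ref 4 -> HIT, frames=[7,3,4,2] (faults so far: 4)
  step 6: ref 3 -> HIT, frames=[7,3,4,2] (faults so far: 4)
  step 7: ref 4 -> HIT, frames=[7,3,4,2] (faults so far: 4)
  step 8: ref 6 -> FAULT, evict 7, frames=[6,3,4,2] (faults so far: 5)
  step 9: ref 7 -> FAULT, evict 3, frames=[6,7,4,2] (faults so far: 6)
  step 10: ref 7 -> HIT, frames=[6,7,4,2] (faults so far: 6)
  FIFO total faults: 6
--- LRU ---
  step 0: ref 7 -> FAULT, frames=[7,-,-,-] (faults so far: 1)
  step 1: ref 7 -> HIT, frames=[7,-,-,-] (faults so far: 1)
  step 2: ref 3 -> FAULT, frames=[7,3,-,-] (faults so far: 2)
  step 3: ref 4 -> FAULT, frames=[7,3,4,-] (faults so far: 3)
  step 4: ref 2 -> FAULT, frames=[7,3,4,2] (faults so far: 4)
  step 5: ref 4 -> HIT, frames=[7,3,4,2] (faults so far: 4)
  step 6: ref 3 -> HIT, frames=[7,3,4,2] (faults so far: 4)
  step 7: ref 4 -> HIT, frames=[7,3,4,2] (faults so far: 4)
  step 8: ref 6 -> FAULT, evict 7, frames=[6,3,4,2] (faults so far: 5)
  step 9: ref 7 -> FAULT, evict 2, frames=[6,3,4,7] (faults so far: 6)
  step 10: ref 7 -> HIT, frames=[6,3,4,7] (faults so far: 6)
  LRU total faults: 6
--- Optimal ---
  step 0: ref 7 -> FAULT, frames=[7,-,-,-] (faults so far: 1)
  step 1: ref 7 -> HIT, frames=[7,-,-,-] (faults so far: 1)
  step 2: ref 3 -> FAULT, frames=[7,3,-,-] (faults so far: 2)
  step 3: ref 4 -> FAULT, frames=[7,3,4,-] (faults so far: 3)
  step 4: ref 2 -> FAULT, frames=[7,3,4,2] (faults so far: 4)
  step 5: ref 4 -> HIT, frames=[7,3,4,2] (faults so far: 4)
  step 6: ref 3 -> HIT, frames=[7,3,4,2] (faults so far: 4)
  step 7: ref 4 -> HIT, frames=[7,3,4,2] (faults so far: 4)
  step 8: ref 6 -> FAULT, evict 2, frames=[7,3,4,6] (faults so far: 5)
  step 9: ref 7 -> HIT, frames=[7,3,4,6] (faults so far: 5)
  step 10: ref 7 -> HIT, frames=[7,3,4,6] (faults so far: 5)
  Optimal total faults: 5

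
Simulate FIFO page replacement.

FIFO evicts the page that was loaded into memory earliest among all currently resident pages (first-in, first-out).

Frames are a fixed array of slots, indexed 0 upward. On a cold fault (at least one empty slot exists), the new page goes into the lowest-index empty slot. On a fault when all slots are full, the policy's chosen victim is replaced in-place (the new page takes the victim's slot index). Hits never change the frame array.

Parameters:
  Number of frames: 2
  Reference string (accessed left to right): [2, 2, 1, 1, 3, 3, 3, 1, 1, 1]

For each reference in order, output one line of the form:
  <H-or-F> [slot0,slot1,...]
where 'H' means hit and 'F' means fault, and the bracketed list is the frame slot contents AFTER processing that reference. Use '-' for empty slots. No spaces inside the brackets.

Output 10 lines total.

F [2,-]
H [2,-]
F [2,1]
H [2,1]
F [3,1]
H [3,1]
H [3,1]
H [3,1]
H [3,1]
H [3,1]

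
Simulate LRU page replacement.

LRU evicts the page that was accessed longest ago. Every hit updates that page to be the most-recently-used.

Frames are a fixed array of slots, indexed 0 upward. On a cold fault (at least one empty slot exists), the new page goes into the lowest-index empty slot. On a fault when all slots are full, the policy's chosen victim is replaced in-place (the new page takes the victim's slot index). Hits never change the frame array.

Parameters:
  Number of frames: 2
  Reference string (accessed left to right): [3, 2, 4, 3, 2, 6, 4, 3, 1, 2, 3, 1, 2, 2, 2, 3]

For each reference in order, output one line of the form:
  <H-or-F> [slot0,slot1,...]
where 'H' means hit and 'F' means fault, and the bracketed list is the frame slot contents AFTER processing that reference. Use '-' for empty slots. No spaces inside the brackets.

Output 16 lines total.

F [3,-]
F [3,2]
F [4,2]
F [4,3]
F [2,3]
F [2,6]
F [4,6]
F [4,3]
F [1,3]
F [1,2]
F [3,2]
F [3,1]
F [2,1]
H [2,1]
H [2,1]
F [2,3]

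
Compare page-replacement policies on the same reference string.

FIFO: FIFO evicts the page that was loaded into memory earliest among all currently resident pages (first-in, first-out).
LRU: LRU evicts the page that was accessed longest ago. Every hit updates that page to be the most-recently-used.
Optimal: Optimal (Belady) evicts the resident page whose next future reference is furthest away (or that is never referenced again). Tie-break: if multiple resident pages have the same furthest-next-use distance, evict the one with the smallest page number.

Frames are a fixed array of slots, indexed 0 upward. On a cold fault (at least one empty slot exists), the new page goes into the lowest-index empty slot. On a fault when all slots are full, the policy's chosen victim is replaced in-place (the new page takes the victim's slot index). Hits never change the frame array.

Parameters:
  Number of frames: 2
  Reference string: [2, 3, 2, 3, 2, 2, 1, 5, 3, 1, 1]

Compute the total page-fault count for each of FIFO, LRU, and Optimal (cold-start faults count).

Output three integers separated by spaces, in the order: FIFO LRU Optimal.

--- FIFO ---
  step 0: ref 2 -> FAULT, frames=[2,-] (faults so far: 1)
  step 1: ref 3 -> FAULT, frames=[2,3] (faults so far: 2)
  step 2: ref 2 -> HIT, frames=[2,3] (faults so far: 2)
  step 3: ref 3 -> HIT, frames=[2,3] (faults so far: 2)
  step 4: ref 2 -> HIT, frames=[2,3] (faults so far: 2)
  step 5: ref 2 -> HIT, frames=[2,3] (faults so far: 2)
  step 6: ref 1 -> FAULT, evict 2, frames=[1,3] (faults so far: 3)
  step 7: ref 5 -> FAULT, evict 3, frames=[1,5] (faults so far: 4)
  step 8: ref 3 -> FAULT, evict 1, frames=[3,5] (faults so far: 5)
  step 9: ref 1 -> FAULT, evict 5, frames=[3,1] (faults so far: 6)
  step 10: ref 1 -> HIT, frames=[3,1] (faults so far: 6)
  FIFO total faults: 6
--- LRU ---
  step 0: ref 2 -> FAULT, frames=[2,-] (faults so far: 1)
  step 1: ref 3 -> FAULT, frames=[2,3] (faults so far: 2)
  step 2: ref 2 -> HIT, frames=[2,3] (faults so far: 2)
  step 3: ref 3 -> HIT, frames=[2,3] (faults so far: 2)
  step 4: ref 2 -> HIT, frames=[2,3] (faults so far: 2)
  step 5: ref 2 -> HIT, frames=[2,3] (faults so far: 2)
  step 6: ref 1 -> FAULT, evict 3, frames=[2,1] (faults so far: 3)
  step 7: ref 5 -> FAULT, evict 2, frames=[5,1] (faults so far: 4)
  step 8: ref 3 -> FAULT, evict 1, frames=[5,3] (faults so far: 5)
  step 9: ref 1 -> FAULT, evict 5, frames=[1,3] (faults so far: 6)
  step 10: ref 1 -> HIT, frames=[1,3] (faults so far: 6)
  LRU total faults: 6
--- Optimal ---
  step 0: ref 2 -> FAULT, frames=[2,-] (faults so far: 1)
  step 1: ref 3 -> FAULT, frames=[2,3] (faults so far: 2)
  step 2: ref 2 -> HIT, frames=[2,3] (faults so far: 2)
  step 3: ref 3 -> HIT, frames=[2,3] (faults so far: 2)
  step 4: ref 2 -> HIT, frames=[2,3] (faults so far: 2)
  step 5: ref 2 -> HIT, frames=[2,3] (faults so far: 2)
  step 6: ref 1 -> FAULT, evict 2, frames=[1,3] (faults so far: 3)
  step 7: ref 5 -> FAULT, evict 1, frames=[5,3] (faults so far: 4)
  step 8: ref 3 -> HIT, frames=[5,3] (faults so far: 4)
  step 9: ref 1 -> FAULT, evict 3, frames=[5,1] (faults so far: 5)
  step 10: ref 1 -> HIT, frames=[5,1] (faults so far: 5)
  Optimal total faults: 5

Answer: 6 6 5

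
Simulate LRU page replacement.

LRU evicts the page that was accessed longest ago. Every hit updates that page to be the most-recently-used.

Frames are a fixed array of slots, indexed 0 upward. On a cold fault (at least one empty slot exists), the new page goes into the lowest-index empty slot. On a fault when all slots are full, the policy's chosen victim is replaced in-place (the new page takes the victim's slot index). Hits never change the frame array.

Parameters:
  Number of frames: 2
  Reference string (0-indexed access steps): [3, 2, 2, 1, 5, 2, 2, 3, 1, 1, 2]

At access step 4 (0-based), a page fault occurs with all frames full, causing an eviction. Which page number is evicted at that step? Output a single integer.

Answer: 2

Derivation:
Step 0: ref 3 -> FAULT, frames=[3,-]
Step 1: ref 2 -> FAULT, frames=[3,2]
Step 2: ref 2 -> HIT, frames=[3,2]
Step 3: ref 1 -> FAULT, evict 3, frames=[1,2]
Step 4: ref 5 -> FAULT, evict 2, frames=[1,5]
At step 4: evicted page 2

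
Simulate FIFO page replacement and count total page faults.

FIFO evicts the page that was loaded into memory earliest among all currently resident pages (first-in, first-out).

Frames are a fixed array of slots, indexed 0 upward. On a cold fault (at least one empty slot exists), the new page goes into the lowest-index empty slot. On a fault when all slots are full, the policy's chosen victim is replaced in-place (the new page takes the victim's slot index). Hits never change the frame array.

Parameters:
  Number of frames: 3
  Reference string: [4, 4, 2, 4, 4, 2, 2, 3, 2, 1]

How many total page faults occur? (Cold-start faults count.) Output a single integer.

Step 0: ref 4 → FAULT, frames=[4,-,-]
Step 1: ref 4 → HIT, frames=[4,-,-]
Step 2: ref 2 → FAULT, frames=[4,2,-]
Step 3: ref 4 → HIT, frames=[4,2,-]
Step 4: ref 4 → HIT, frames=[4,2,-]
Step 5: ref 2 → HIT, frames=[4,2,-]
Step 6: ref 2 → HIT, frames=[4,2,-]
Step 7: ref 3 → FAULT, frames=[4,2,3]
Step 8: ref 2 → HIT, frames=[4,2,3]
Step 9: ref 1 → FAULT (evict 4), frames=[1,2,3]
Total faults: 4

Answer: 4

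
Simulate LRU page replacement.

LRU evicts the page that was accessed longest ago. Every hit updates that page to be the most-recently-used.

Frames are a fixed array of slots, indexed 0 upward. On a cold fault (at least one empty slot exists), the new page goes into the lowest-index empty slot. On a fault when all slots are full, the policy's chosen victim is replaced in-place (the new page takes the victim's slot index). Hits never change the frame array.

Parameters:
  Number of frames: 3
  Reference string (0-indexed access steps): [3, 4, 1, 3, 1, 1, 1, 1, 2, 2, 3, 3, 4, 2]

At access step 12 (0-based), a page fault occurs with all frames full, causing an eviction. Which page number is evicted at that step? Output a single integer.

Step 0: ref 3 -> FAULT, frames=[3,-,-]
Step 1: ref 4 -> FAULT, frames=[3,4,-]
Step 2: ref 1 -> FAULT, frames=[3,4,1]
Step 3: ref 3 -> HIT, frames=[3,4,1]
Step 4: ref 1 -> HIT, frames=[3,4,1]
Step 5: ref 1 -> HIT, frames=[3,4,1]
Step 6: ref 1 -> HIT, frames=[3,4,1]
Step 7: ref 1 -> HIT, frames=[3,4,1]
Step 8: ref 2 -> FAULT, evict 4, frames=[3,2,1]
Step 9: ref 2 -> HIT, frames=[3,2,1]
Step 10: ref 3 -> HIT, frames=[3,2,1]
Step 11: ref 3 -> HIT, frames=[3,2,1]
Step 12: ref 4 -> FAULT, evict 1, frames=[3,2,4]
At step 12: evicted page 1

Answer: 1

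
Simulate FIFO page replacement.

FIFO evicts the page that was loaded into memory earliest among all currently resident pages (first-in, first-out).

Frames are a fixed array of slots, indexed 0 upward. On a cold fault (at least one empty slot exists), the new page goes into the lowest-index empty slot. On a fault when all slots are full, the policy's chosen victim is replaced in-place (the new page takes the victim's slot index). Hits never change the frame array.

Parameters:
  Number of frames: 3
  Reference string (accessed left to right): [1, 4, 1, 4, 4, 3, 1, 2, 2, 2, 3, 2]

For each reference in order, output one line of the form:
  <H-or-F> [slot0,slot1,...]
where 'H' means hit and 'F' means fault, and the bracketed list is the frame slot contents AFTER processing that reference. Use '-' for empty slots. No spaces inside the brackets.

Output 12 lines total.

F [1,-,-]
F [1,4,-]
H [1,4,-]
H [1,4,-]
H [1,4,-]
F [1,4,3]
H [1,4,3]
F [2,4,3]
H [2,4,3]
H [2,4,3]
H [2,4,3]
H [2,4,3]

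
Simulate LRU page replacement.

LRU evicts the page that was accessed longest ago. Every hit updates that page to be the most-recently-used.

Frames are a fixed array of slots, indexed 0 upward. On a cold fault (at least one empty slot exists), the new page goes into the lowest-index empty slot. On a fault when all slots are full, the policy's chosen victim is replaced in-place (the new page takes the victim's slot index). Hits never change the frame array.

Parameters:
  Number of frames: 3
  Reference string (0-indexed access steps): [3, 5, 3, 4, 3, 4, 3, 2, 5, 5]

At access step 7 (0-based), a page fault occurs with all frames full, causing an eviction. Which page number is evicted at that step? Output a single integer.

Answer: 5

Derivation:
Step 0: ref 3 -> FAULT, frames=[3,-,-]
Step 1: ref 5 -> FAULT, frames=[3,5,-]
Step 2: ref 3 -> HIT, frames=[3,5,-]
Step 3: ref 4 -> FAULT, frames=[3,5,4]
Step 4: ref 3 -> HIT, frames=[3,5,4]
Step 5: ref 4 -> HIT, frames=[3,5,4]
Step 6: ref 3 -> HIT, frames=[3,5,4]
Step 7: ref 2 -> FAULT, evict 5, frames=[3,2,4]
At step 7: evicted page 5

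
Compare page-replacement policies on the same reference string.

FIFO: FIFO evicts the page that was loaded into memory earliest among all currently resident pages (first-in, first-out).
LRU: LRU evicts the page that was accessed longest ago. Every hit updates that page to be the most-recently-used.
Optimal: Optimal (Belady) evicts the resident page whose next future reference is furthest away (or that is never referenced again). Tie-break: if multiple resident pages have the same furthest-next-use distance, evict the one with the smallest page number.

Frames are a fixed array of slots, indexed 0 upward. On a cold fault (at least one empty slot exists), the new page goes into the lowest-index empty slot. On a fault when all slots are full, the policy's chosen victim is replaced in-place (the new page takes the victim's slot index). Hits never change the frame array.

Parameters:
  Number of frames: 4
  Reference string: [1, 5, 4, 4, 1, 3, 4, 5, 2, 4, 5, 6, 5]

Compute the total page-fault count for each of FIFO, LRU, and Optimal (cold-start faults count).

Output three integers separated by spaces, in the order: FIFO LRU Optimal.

Answer: 7 6 6

Derivation:
--- FIFO ---
  step 0: ref 1 -> FAULT, frames=[1,-,-,-] (faults so far: 1)
  step 1: ref 5 -> FAULT, frames=[1,5,-,-] (faults so far: 2)
  step 2: ref 4 -> FAULT, frames=[1,5,4,-] (faults so far: 3)
  step 3: ref 4 -> HIT, frames=[1,5,4,-] (faults so far: 3)
  step 4: ref 1 -> HIT, frames=[1,5,4,-] (faults so far: 3)
  step 5: ref 3 -> FAULT, frames=[1,5,4,3] (faults so far: 4)
  step 6: ref 4 -> HIT, frames=[1,5,4,3] (faults so far: 4)
  step 7: ref 5 -> HIT, frames=[1,5,4,3] (faults so far: 4)
  step 8: ref 2 -> FAULT, evict 1, frames=[2,5,4,3] (faults so far: 5)
  step 9: ref 4 -> HIT, frames=[2,5,4,3] (faults so far: 5)
  step 10: ref 5 -> HIT, frames=[2,5,4,3] (faults so far: 5)
  step 11: ref 6 -> FAULT, evict 5, frames=[2,6,4,3] (faults so far: 6)
  step 12: ref 5 -> FAULT, evict 4, frames=[2,6,5,3] (faults so far: 7)
  FIFO total faults: 7
--- LRU ---
  step 0: ref 1 -> FAULT, frames=[1,-,-,-] (faults so far: 1)
  step 1: ref 5 -> FAULT, frames=[1,5,-,-] (faults so far: 2)
  step 2: ref 4 -> FAULT, frames=[1,5,4,-] (faults so far: 3)
  step 3: ref 4 -> HIT, frames=[1,5,4,-] (faults so far: 3)
  step 4: ref 1 -> HIT, frames=[1,5,4,-] (faults so far: 3)
  step 5: ref 3 -> FAULT, frames=[1,5,4,3] (faults so far: 4)
  step 6: ref 4 -> HIT, frames=[1,5,4,3] (faults so far: 4)
  step 7: ref 5 -> HIT, frames=[1,5,4,3] (faults so far: 4)
  step 8: ref 2 -> FAULT, evict 1, frames=[2,5,4,3] (faults so far: 5)
  step 9: ref 4 -> HIT, frames=[2,5,4,3] (faults so far: 5)
  step 10: ref 5 -> HIT, frames=[2,5,4,3] (faults so far: 5)
  step 11: ref 6 -> FAULT, evict 3, frames=[2,5,4,6] (faults so far: 6)
  step 12: ref 5 -> HIT, frames=[2,5,4,6] (faults so far: 6)
  LRU total faults: 6
--- Optimal ---
  step 0: ref 1 -> FAULT, frames=[1,-,-,-] (faults so far: 1)
  step 1: ref 5 -> FAULT, frames=[1,5,-,-] (faults so far: 2)
  step 2: ref 4 -> FAULT, frames=[1,5,4,-] (faults so far: 3)
  step 3: ref 4 -> HIT, frames=[1,5,4,-] (faults so far: 3)
  step 4: ref 1 -> HIT, frames=[1,5,4,-] (faults so far: 3)
  step 5: ref 3 -> FAULT, frames=[1,5,4,3] (faults so far: 4)
  step 6: ref 4 -> HIT, frames=[1,5,4,3] (faults so far: 4)
  step 7: ref 5 -> HIT, frames=[1,5,4,3] (faults so far: 4)
  step 8: ref 2 -> FAULT, evict 1, frames=[2,5,4,3] (faults so far: 5)
  step 9: ref 4 -> HIT, frames=[2,5,4,3] (faults so far: 5)
  step 10: ref 5 -> HIT, frames=[2,5,4,3] (faults so far: 5)
  step 11: ref 6 -> FAULT, evict 2, frames=[6,5,4,3] (faults so far: 6)
  step 12: ref 5 -> HIT, frames=[6,5,4,3] (faults so far: 6)
  Optimal total faults: 6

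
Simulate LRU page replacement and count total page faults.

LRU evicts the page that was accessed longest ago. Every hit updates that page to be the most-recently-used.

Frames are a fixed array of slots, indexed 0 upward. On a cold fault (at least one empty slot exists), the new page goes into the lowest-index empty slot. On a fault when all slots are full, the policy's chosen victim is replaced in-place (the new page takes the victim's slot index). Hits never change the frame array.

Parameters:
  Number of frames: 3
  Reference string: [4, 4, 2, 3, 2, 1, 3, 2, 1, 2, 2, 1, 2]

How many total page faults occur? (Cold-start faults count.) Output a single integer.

Step 0: ref 4 → FAULT, frames=[4,-,-]
Step 1: ref 4 → HIT, frames=[4,-,-]
Step 2: ref 2 → FAULT, frames=[4,2,-]
Step 3: ref 3 → FAULT, frames=[4,2,3]
Step 4: ref 2 → HIT, frames=[4,2,3]
Step 5: ref 1 → FAULT (evict 4), frames=[1,2,3]
Step 6: ref 3 → HIT, frames=[1,2,3]
Step 7: ref 2 → HIT, frames=[1,2,3]
Step 8: ref 1 → HIT, frames=[1,2,3]
Step 9: ref 2 → HIT, frames=[1,2,3]
Step 10: ref 2 → HIT, frames=[1,2,3]
Step 11: ref 1 → HIT, frames=[1,2,3]
Step 12: ref 2 → HIT, frames=[1,2,3]
Total faults: 4

Answer: 4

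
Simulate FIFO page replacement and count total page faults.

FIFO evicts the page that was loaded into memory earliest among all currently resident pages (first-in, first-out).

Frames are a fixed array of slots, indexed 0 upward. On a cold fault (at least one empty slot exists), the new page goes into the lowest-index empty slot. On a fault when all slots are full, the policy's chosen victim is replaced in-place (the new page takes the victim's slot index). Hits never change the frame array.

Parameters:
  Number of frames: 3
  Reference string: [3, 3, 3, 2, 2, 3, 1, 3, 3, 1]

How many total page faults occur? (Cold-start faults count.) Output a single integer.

Answer: 3

Derivation:
Step 0: ref 3 → FAULT, frames=[3,-,-]
Step 1: ref 3 → HIT, frames=[3,-,-]
Step 2: ref 3 → HIT, frames=[3,-,-]
Step 3: ref 2 → FAULT, frames=[3,2,-]
Step 4: ref 2 → HIT, frames=[3,2,-]
Step 5: ref 3 → HIT, frames=[3,2,-]
Step 6: ref 1 → FAULT, frames=[3,2,1]
Step 7: ref 3 → HIT, frames=[3,2,1]
Step 8: ref 3 → HIT, frames=[3,2,1]
Step 9: ref 1 → HIT, frames=[3,2,1]
Total faults: 3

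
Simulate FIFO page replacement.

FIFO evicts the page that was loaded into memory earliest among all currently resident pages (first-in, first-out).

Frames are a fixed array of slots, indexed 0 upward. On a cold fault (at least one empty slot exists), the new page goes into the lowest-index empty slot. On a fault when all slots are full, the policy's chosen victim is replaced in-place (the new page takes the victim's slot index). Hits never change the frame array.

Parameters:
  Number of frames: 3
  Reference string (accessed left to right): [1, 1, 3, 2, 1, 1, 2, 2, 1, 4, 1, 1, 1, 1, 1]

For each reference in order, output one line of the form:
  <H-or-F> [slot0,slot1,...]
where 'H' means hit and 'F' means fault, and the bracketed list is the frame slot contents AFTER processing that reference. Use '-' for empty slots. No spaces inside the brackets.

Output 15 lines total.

F [1,-,-]
H [1,-,-]
F [1,3,-]
F [1,3,2]
H [1,3,2]
H [1,3,2]
H [1,3,2]
H [1,3,2]
H [1,3,2]
F [4,3,2]
F [4,1,2]
H [4,1,2]
H [4,1,2]
H [4,1,2]
H [4,1,2]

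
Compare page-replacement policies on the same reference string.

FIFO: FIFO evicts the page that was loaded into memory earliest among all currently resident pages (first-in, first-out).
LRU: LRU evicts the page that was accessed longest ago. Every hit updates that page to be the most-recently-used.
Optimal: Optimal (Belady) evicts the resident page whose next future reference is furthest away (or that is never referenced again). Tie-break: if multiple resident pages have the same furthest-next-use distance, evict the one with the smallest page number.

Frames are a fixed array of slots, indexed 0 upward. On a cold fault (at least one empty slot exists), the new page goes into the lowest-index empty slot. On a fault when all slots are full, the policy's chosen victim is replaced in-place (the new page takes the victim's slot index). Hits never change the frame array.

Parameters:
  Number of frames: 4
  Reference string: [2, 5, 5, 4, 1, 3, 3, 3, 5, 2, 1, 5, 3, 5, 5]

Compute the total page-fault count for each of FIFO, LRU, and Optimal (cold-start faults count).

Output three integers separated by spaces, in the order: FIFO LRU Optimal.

Answer: 7 6 5

Derivation:
--- FIFO ---
  step 0: ref 2 -> FAULT, frames=[2,-,-,-] (faults so far: 1)
  step 1: ref 5 -> FAULT, frames=[2,5,-,-] (faults so far: 2)
  step 2: ref 5 -> HIT, frames=[2,5,-,-] (faults so far: 2)
  step 3: ref 4 -> FAULT, frames=[2,5,4,-] (faults so far: 3)
  step 4: ref 1 -> FAULT, frames=[2,5,4,1] (faults so far: 4)
  step 5: ref 3 -> FAULT, evict 2, frames=[3,5,4,1] (faults so far: 5)
  step 6: ref 3 -> HIT, frames=[3,5,4,1] (faults so far: 5)
  step 7: ref 3 -> HIT, frames=[3,5,4,1] (faults so far: 5)
  step 8: ref 5 -> HIT, frames=[3,5,4,1] (faults so far: 5)
  step 9: ref 2 -> FAULT, evict 5, frames=[3,2,4,1] (faults so far: 6)
  step 10: ref 1 -> HIT, frames=[3,2,4,1] (faults so far: 6)
  step 11: ref 5 -> FAULT, evict 4, frames=[3,2,5,1] (faults so far: 7)
  step 12: ref 3 -> HIT, frames=[3,2,5,1] (faults so far: 7)
  step 13: ref 5 -> HIT, frames=[3,2,5,1] (faults so far: 7)
  step 14: ref 5 -> HIT, frames=[3,2,5,1] (faults so far: 7)
  FIFO total faults: 7
--- LRU ---
  step 0: ref 2 -> FAULT, frames=[2,-,-,-] (faults so far: 1)
  step 1: ref 5 -> FAULT, frames=[2,5,-,-] (faults so far: 2)
  step 2: ref 5 -> HIT, frames=[2,5,-,-] (faults so far: 2)
  step 3: ref 4 -> FAULT, frames=[2,5,4,-] (faults so far: 3)
  step 4: ref 1 -> FAULT, frames=[2,5,4,1] (faults so far: 4)
  step 5: ref 3 -> FAULT, evict 2, frames=[3,5,4,1] (faults so far: 5)
  step 6: ref 3 -> HIT, frames=[3,5,4,1] (faults so far: 5)
  step 7: ref 3 -> HIT, frames=[3,5,4,1] (faults so far: 5)
  step 8: ref 5 -> HIT, frames=[3,5,4,1] (faults so far: 5)
  step 9: ref 2 -> FAULT, evict 4, frames=[3,5,2,1] (faults so far: 6)
  step 10: ref 1 -> HIT, frames=[3,5,2,1] (faults so far: 6)
  step 11: ref 5 -> HIT, frames=[3,5,2,1] (faults so far: 6)
  step 12: ref 3 -> HIT, frames=[3,5,2,1] (faults so far: 6)
  step 13: ref 5 -> HIT, frames=[3,5,2,1] (faults so far: 6)
  step 14: ref 5 -> HIT, frames=[3,5,2,1] (faults so far: 6)
  LRU total faults: 6
--- Optimal ---
  step 0: ref 2 -> FAULT, frames=[2,-,-,-] (faults so far: 1)
  step 1: ref 5 -> FAULT, frames=[2,5,-,-] (faults so far: 2)
  step 2: ref 5 -> HIT, frames=[2,5,-,-] (faults so far: 2)
  step 3: ref 4 -> FAULT, frames=[2,5,4,-] (faults so far: 3)
  step 4: ref 1 -> FAULT, frames=[2,5,4,1] (faults so far: 4)
  step 5: ref 3 -> FAULT, evict 4, frames=[2,5,3,1] (faults so far: 5)
  step 6: ref 3 -> HIT, frames=[2,5,3,1] (faults so far: 5)
  step 7: ref 3 -> HIT, frames=[2,5,3,1] (faults so far: 5)
  step 8: ref 5 -> HIT, frames=[2,5,3,1] (faults so far: 5)
  step 9: ref 2 -> HIT, frames=[2,5,3,1] (faults so far: 5)
  step 10: ref 1 -> HIT, frames=[2,5,3,1] (faults so far: 5)
  step 11: ref 5 -> HIT, frames=[2,5,3,1] (faults so far: 5)
  step 12: ref 3 -> HIT, frames=[2,5,3,1] (faults so far: 5)
  step 13: ref 5 -> HIT, frames=[2,5,3,1] (faults so far: 5)
  step 14: ref 5 -> HIT, frames=[2,5,3,1] (faults so far: 5)
  Optimal total faults: 5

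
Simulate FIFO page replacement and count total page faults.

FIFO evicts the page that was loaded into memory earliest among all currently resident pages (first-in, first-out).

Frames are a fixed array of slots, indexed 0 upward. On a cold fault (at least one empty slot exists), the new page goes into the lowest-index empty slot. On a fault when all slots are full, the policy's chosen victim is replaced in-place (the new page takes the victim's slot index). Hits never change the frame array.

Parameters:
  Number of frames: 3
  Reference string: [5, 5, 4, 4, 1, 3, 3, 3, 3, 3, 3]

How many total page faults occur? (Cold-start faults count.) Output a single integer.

Answer: 4

Derivation:
Step 0: ref 5 → FAULT, frames=[5,-,-]
Step 1: ref 5 → HIT, frames=[5,-,-]
Step 2: ref 4 → FAULT, frames=[5,4,-]
Step 3: ref 4 → HIT, frames=[5,4,-]
Step 4: ref 1 → FAULT, frames=[5,4,1]
Step 5: ref 3 → FAULT (evict 5), frames=[3,4,1]
Step 6: ref 3 → HIT, frames=[3,4,1]
Step 7: ref 3 → HIT, frames=[3,4,1]
Step 8: ref 3 → HIT, frames=[3,4,1]
Step 9: ref 3 → HIT, frames=[3,4,1]
Step 10: ref 3 → HIT, frames=[3,4,1]
Total faults: 4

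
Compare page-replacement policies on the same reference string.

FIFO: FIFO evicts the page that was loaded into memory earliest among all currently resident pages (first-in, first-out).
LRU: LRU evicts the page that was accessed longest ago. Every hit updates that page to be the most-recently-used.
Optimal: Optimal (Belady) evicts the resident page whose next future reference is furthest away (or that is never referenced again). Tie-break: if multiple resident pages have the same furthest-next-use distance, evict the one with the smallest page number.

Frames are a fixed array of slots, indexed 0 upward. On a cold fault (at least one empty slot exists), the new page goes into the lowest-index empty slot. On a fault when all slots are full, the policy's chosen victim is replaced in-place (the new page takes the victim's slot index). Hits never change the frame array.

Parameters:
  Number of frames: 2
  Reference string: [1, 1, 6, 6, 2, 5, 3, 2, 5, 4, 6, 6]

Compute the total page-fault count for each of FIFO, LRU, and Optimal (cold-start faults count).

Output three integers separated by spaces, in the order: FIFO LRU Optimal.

Answer: 9 9 8

Derivation:
--- FIFO ---
  step 0: ref 1 -> FAULT, frames=[1,-] (faults so far: 1)
  step 1: ref 1 -> HIT, frames=[1,-] (faults so far: 1)
  step 2: ref 6 -> FAULT, frames=[1,6] (faults so far: 2)
  step 3: ref 6 -> HIT, frames=[1,6] (faults so far: 2)
  step 4: ref 2 -> FAULT, evict 1, frames=[2,6] (faults so far: 3)
  step 5: ref 5 -> FAULT, evict 6, frames=[2,5] (faults so far: 4)
  step 6: ref 3 -> FAULT, evict 2, frames=[3,5] (faults so far: 5)
  step 7: ref 2 -> FAULT, evict 5, frames=[3,2] (faults so far: 6)
  step 8: ref 5 -> FAULT, evict 3, frames=[5,2] (faults so far: 7)
  step 9: ref 4 -> FAULT, evict 2, frames=[5,4] (faults so far: 8)
  step 10: ref 6 -> FAULT, evict 5, frames=[6,4] (faults so far: 9)
  step 11: ref 6 -> HIT, frames=[6,4] (faults so far: 9)
  FIFO total faults: 9
--- LRU ---
  step 0: ref 1 -> FAULT, frames=[1,-] (faults so far: 1)
  step 1: ref 1 -> HIT, frames=[1,-] (faults so far: 1)
  step 2: ref 6 -> FAULT, frames=[1,6] (faults so far: 2)
  step 3: ref 6 -> HIT, frames=[1,6] (faults so far: 2)
  step 4: ref 2 -> FAULT, evict 1, frames=[2,6] (faults so far: 3)
  step 5: ref 5 -> FAULT, evict 6, frames=[2,5] (faults so far: 4)
  step 6: ref 3 -> FAULT, evict 2, frames=[3,5] (faults so far: 5)
  step 7: ref 2 -> FAULT, evict 5, frames=[3,2] (faults so far: 6)
  step 8: ref 5 -> FAULT, evict 3, frames=[5,2] (faults so far: 7)
  step 9: ref 4 -> FAULT, evict 2, frames=[5,4] (faults so far: 8)
  step 10: ref 6 -> FAULT, evict 5, frames=[6,4] (faults so far: 9)
  step 11: ref 6 -> HIT, frames=[6,4] (faults so far: 9)
  LRU total faults: 9
--- Optimal ---
  step 0: ref 1 -> FAULT, frames=[1,-] (faults so far: 1)
  step 1: ref 1 -> HIT, frames=[1,-] (faults so far: 1)
  step 2: ref 6 -> FAULT, frames=[1,6] (faults so far: 2)
  step 3: ref 6 -> HIT, frames=[1,6] (faults so far: 2)
  step 4: ref 2 -> FAULT, evict 1, frames=[2,6] (faults so far: 3)
  step 5: ref 5 -> FAULT, evict 6, frames=[2,5] (faults so far: 4)
  step 6: ref 3 -> FAULT, evict 5, frames=[2,3] (faults so far: 5)
  step 7: ref 2 -> HIT, frames=[2,3] (faults so far: 5)
  step 8: ref 5 -> FAULT, evict 2, frames=[5,3] (faults so far: 6)
  step 9: ref 4 -> FAULT, evict 3, frames=[5,4] (faults so far: 7)
  step 10: ref 6 -> FAULT, evict 4, frames=[5,6] (faults so far: 8)
  step 11: ref 6 -> HIT, frames=[5,6] (faults so far: 8)
  Optimal total faults: 8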